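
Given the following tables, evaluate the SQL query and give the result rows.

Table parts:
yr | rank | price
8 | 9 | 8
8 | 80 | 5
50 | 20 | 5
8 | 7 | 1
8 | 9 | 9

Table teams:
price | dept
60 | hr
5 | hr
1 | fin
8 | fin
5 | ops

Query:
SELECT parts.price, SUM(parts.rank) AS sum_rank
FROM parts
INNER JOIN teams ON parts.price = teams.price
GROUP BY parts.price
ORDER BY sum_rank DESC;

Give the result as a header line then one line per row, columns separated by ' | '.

After JOIN teams (6 rows):
parts.yr | parts.rank | parts.price | teams.price | teams.dept
8 | 9 | 8 | 8 | fin
8 | 80 | 5 | 5 | hr
8 | 80 | 5 | 5 | ops
50 | 20 | 5 | 5 | hr
50 | 20 | 5 | 5 | ops
8 | 7 | 1 | 1 | fin
After GROUP BY (3 rows):
parts.price | sum_rank
8 | 9
5 | 200
1 | 7
After ORDER BY (3 rows):
parts.price | sum_rank
5 | 200
8 | 9
1 | 7

== RESULT ==
parts.price | sum_rank
5 | 200
8 | 9
1 | 7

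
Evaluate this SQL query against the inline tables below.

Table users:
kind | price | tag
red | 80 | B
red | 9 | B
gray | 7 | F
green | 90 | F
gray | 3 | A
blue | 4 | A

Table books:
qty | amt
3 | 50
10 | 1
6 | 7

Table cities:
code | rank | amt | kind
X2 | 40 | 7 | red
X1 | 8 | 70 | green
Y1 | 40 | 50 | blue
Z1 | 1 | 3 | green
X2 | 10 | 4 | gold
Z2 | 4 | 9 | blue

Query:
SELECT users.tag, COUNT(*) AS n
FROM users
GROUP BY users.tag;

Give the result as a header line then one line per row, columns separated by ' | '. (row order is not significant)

After GROUP BY (3 rows):
users.tag | n
B | 2
F | 2
A | 2

== RESULT ==
users.tag | n
B | 2
F | 2
A | 2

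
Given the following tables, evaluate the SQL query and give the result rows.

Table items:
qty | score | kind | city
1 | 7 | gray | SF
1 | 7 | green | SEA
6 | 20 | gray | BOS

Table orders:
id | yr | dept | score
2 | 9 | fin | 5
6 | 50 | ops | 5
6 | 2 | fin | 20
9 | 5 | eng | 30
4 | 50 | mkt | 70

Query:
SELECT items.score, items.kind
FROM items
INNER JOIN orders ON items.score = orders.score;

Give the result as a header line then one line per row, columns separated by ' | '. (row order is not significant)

After JOIN orders (1 rows):
items.qty | items.score | items.kind | items.city | orders.id | orders.yr | orders.dept | orders.score
6 | 20 | gray | BOS | 6 | 2 | fin | 20
After SELECT (1 rows):
items.score | items.kind
20 | gray

== RESULT ==
items.score | items.kind
20 | gray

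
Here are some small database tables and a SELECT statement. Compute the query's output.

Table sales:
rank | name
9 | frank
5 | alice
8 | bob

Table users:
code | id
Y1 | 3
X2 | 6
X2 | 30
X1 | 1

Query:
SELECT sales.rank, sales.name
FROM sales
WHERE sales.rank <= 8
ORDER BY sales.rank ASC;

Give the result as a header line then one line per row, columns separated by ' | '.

== RESULT ==
sales.rank | sales.name
5 | alice
8 | bob

Derivation:
After WHERE (2 rows):
sales.rank | sales.name
5 | alice
8 | bob
After SELECT (2 rows):
sales.rank | sales.name
5 | alice
8 | bob
After ORDER BY (2 rows):
sales.rank | sales.name
5 | alice
8 | bob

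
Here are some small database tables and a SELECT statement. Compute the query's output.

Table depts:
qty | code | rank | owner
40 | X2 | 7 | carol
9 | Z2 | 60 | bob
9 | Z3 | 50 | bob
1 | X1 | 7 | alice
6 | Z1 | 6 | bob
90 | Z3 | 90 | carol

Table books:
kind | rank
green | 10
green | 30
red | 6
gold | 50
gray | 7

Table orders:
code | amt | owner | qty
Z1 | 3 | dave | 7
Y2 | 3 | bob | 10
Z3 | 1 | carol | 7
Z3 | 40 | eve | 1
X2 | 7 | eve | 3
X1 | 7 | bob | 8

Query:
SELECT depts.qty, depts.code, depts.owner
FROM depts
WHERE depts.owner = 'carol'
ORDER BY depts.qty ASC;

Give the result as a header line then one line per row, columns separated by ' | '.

After WHERE (2 rows):
depts.qty | depts.code | depts.rank | depts.owner
40 | X2 | 7 | carol
90 | Z3 | 90 | carol
After SELECT (2 rows):
depts.qty | depts.code | depts.owner
40 | X2 | carol
90 | Z3 | carol
After ORDER BY (2 rows):
depts.qty | depts.code | depts.owner
40 | X2 | carol
90 | Z3 | carol

== RESULT ==
depts.qty | depts.code | depts.owner
40 | X2 | carol
90 | Z3 | carol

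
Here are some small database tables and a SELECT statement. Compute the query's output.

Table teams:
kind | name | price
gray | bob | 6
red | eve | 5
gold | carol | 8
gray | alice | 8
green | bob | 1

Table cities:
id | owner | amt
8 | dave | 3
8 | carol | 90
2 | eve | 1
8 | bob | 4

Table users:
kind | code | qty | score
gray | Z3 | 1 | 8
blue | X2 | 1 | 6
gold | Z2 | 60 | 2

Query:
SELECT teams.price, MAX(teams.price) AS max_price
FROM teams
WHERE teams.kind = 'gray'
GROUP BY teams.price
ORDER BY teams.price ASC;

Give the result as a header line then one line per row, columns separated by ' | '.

After WHERE (2 rows):
teams.kind | teams.name | teams.price
gray | bob | 6
gray | alice | 8
After GROUP BY (2 rows):
teams.price | max_price
6 | 6
8 | 8
After ORDER BY (2 rows):
teams.price | max_price
6 | 6
8 | 8

== RESULT ==
teams.price | max_price
6 | 6
8 | 8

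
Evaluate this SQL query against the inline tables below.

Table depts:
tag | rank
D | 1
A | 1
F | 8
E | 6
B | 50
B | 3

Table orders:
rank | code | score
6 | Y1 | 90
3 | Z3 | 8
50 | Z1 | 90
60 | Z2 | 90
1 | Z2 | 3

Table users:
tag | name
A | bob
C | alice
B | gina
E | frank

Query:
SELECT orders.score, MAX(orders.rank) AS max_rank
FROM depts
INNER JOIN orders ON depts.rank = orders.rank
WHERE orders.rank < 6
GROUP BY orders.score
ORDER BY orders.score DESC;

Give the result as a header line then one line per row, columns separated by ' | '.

== RESULT ==
orders.score | max_rank
8 | 3
3 | 1

Derivation:
After JOIN orders (5 rows):
depts.tag | depts.rank | orders.rank | orders.code | orders.score
D | 1 | 1 | Z2 | 3
A | 1 | 1 | Z2 | 3
E | 6 | 6 | Y1 | 90
B | 50 | 50 | Z1 | 90
B | 3 | 3 | Z3 | 8
After WHERE (3 rows):
depts.tag | depts.rank | orders.rank | orders.code | orders.score
D | 1 | 1 | Z2 | 3
A | 1 | 1 | Z2 | 3
B | 3 | 3 | Z3 | 8
After GROUP BY (2 rows):
orders.score | max_rank
3 | 1
8 | 3
After ORDER BY (2 rows):
orders.score | max_rank
8 | 3
3 | 1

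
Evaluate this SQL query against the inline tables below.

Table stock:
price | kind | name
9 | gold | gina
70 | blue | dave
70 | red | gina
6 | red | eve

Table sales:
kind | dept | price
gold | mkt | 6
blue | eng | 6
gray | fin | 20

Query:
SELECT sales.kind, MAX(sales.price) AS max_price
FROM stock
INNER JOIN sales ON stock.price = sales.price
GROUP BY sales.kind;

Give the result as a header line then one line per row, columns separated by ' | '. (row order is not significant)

== RESULT ==
sales.kind | max_price
gold | 6
blue | 6

Derivation:
After JOIN sales (2 rows):
stock.price | stock.kind | stock.name | sales.kind | sales.dept | sales.price
6 | red | eve | gold | mkt | 6
6 | red | eve | blue | eng | 6
After GROUP BY (2 rows):
sales.kind | max_price
gold | 6
blue | 6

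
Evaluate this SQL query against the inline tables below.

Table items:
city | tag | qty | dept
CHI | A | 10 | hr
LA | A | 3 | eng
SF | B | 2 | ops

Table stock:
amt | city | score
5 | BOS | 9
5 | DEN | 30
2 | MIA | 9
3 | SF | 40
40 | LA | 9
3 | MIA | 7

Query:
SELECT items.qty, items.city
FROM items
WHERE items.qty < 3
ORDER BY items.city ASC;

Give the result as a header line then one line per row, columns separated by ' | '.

== RESULT ==
items.qty | items.city
2 | SF

Derivation:
After WHERE (1 rows):
items.city | items.tag | items.qty | items.dept
SF | B | 2 | ops
After SELECT (1 rows):
items.qty | items.city
2 | SF
After ORDER BY (1 rows):
items.qty | items.city
2 | SF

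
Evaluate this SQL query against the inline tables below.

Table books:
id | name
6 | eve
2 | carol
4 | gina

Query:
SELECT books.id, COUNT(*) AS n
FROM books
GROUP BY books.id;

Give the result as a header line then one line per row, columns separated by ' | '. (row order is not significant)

== RESULT ==
books.id | n
6 | 1
2 | 1
4 | 1

Derivation:
After GROUP BY (3 rows):
books.id | n
6 | 1
2 | 1
4 | 1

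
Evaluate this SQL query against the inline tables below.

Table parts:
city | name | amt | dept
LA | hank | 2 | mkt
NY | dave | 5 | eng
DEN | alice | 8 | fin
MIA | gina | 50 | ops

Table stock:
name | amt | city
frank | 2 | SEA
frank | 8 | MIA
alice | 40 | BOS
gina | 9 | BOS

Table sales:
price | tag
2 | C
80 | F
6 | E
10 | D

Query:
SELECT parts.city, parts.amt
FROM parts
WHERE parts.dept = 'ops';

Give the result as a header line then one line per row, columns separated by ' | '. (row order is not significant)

== RESULT ==
parts.city | parts.amt
MIA | 50

Derivation:
After WHERE (1 rows):
parts.city | parts.name | parts.amt | parts.dept
MIA | gina | 50 | ops
After SELECT (1 rows):
parts.city | parts.amt
MIA | 50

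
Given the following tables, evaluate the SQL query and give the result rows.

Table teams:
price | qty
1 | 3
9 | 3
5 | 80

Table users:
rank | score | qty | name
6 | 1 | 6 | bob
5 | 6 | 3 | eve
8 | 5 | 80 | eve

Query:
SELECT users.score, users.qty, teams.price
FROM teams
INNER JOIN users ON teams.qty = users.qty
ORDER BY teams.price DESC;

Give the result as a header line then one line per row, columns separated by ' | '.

== RESULT ==
users.score | users.qty | teams.price
6 | 3 | 9
5 | 80 | 5
6 | 3 | 1

Derivation:
After JOIN users (3 rows):
teams.price | teams.qty | users.rank | users.score | users.qty | users.name
1 | 3 | 5 | 6 | 3 | eve
9 | 3 | 5 | 6 | 3 | eve
5 | 80 | 8 | 5 | 80 | eve
After SELECT (3 rows):
users.score | users.qty | teams.price
6 | 3 | 1
6 | 3 | 9
5 | 80 | 5
After ORDER BY (3 rows):
users.score | users.qty | teams.price
6 | 3 | 9
5 | 80 | 5
6 | 3 | 1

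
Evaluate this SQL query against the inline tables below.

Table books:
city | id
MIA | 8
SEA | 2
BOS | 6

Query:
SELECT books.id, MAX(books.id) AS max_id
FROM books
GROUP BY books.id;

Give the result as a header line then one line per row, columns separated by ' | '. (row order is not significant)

== RESULT ==
books.id | max_id
8 | 8
2 | 2
6 | 6

Derivation:
After GROUP BY (3 rows):
books.id | max_id
8 | 8
2 | 2
6 | 6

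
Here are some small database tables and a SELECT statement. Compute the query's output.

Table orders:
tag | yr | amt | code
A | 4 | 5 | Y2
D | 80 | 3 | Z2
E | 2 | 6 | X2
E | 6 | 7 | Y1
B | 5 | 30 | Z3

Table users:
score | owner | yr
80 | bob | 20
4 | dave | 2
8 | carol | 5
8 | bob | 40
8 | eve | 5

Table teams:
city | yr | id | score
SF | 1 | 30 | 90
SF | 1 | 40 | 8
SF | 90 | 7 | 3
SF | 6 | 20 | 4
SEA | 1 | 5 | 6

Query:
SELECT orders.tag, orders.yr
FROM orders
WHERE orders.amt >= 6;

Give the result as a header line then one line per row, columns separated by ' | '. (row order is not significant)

== RESULT ==
orders.tag | orders.yr
E | 2
E | 6
B | 5

Derivation:
After WHERE (3 rows):
orders.tag | orders.yr | orders.amt | orders.code
E | 2 | 6 | X2
E | 6 | 7 | Y1
B | 5 | 30 | Z3
After SELECT (3 rows):
orders.tag | orders.yr
E | 2
E | 6
B | 5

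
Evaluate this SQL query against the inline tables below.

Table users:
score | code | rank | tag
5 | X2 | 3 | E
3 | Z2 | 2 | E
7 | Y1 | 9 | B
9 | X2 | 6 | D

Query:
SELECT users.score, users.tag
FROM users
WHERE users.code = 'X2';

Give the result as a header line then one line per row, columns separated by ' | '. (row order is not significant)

== RESULT ==
users.score | users.tag
5 | E
9 | D

Derivation:
After WHERE (2 rows):
users.score | users.code | users.rank | users.tag
5 | X2 | 3 | E
9 | X2 | 6 | D
After SELECT (2 rows):
users.score | users.tag
5 | E
9 | D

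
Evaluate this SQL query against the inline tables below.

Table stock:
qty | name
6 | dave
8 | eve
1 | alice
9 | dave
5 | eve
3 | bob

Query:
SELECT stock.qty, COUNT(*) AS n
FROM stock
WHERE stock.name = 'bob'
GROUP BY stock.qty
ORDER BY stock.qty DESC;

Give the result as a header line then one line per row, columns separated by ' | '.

After WHERE (1 rows):
stock.qty | stock.name
3 | bob
After GROUP BY (1 rows):
stock.qty | n
3 | 1
After ORDER BY (1 rows):
stock.qty | n
3 | 1

== RESULT ==
stock.qty | n
3 | 1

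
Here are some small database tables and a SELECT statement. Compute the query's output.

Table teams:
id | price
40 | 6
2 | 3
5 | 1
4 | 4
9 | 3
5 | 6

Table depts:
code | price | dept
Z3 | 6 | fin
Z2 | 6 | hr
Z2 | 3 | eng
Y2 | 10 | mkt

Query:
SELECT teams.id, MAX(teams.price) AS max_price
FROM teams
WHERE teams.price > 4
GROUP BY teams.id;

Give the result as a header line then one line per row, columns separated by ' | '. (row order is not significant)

After WHERE (2 rows):
teams.id | teams.price
40 | 6
5 | 6
After GROUP BY (2 rows):
teams.id | max_price
40 | 6
5 | 6

== RESULT ==
teams.id | max_price
40 | 6
5 | 6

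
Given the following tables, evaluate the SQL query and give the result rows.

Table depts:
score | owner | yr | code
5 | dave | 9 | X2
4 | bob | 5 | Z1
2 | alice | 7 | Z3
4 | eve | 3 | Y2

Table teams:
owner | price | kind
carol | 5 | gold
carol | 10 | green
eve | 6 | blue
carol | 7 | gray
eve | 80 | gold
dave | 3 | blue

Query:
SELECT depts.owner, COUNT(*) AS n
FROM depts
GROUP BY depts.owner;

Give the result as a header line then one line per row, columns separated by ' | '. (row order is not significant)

== RESULT ==
depts.owner | n
dave | 1
bob | 1
alice | 1
eve | 1

Derivation:
After GROUP BY (4 rows):
depts.owner | n
dave | 1
bob | 1
alice | 1
eve | 1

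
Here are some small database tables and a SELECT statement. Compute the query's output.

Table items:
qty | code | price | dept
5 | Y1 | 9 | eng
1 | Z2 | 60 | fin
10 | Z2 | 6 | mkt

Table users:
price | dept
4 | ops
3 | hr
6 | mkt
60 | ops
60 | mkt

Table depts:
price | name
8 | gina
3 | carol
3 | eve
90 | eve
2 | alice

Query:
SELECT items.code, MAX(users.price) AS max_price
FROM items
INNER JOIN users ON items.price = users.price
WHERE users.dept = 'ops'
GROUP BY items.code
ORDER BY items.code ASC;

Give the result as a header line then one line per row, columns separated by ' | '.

== RESULT ==
items.code | max_price
Z2 | 60

Derivation:
After JOIN users (3 rows):
items.qty | items.code | items.price | items.dept | users.price | users.dept
1 | Z2 | 60 | fin | 60 | ops
1 | Z2 | 60 | fin | 60 | mkt
10 | Z2 | 6 | mkt | 6 | mkt
After WHERE (1 rows):
items.qty | items.code | items.price | items.dept | users.price | users.dept
1 | Z2 | 60 | fin | 60 | ops
After GROUP BY (1 rows):
items.code | max_price
Z2 | 60
After ORDER BY (1 rows):
items.code | max_price
Z2 | 60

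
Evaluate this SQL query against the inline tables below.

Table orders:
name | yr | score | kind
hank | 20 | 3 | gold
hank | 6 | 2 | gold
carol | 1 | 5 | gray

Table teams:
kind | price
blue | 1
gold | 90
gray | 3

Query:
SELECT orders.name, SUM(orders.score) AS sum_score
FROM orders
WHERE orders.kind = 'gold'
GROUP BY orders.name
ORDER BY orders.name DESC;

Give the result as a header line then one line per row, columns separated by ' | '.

After WHERE (2 rows):
orders.name | orders.yr | orders.score | orders.kind
hank | 20 | 3 | gold
hank | 6 | 2 | gold
After GROUP BY (1 rows):
orders.name | sum_score
hank | 5
After ORDER BY (1 rows):
orders.name | sum_score
hank | 5

== RESULT ==
orders.name | sum_score
hank | 5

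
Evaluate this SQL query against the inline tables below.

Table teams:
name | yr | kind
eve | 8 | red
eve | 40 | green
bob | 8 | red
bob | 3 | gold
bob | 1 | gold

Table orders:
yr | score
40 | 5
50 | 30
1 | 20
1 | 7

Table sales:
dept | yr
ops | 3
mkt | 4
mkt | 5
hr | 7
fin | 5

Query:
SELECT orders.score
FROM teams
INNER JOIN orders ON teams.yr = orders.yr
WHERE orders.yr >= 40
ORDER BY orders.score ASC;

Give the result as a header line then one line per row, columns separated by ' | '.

After JOIN orders (3 rows):
teams.name | teams.yr | teams.kind | orders.yr | orders.score
eve | 40 | green | 40 | 5
bob | 1 | gold | 1 | 20
bob | 1 | gold | 1 | 7
After WHERE (1 rows):
teams.name | teams.yr | teams.kind | orders.yr | orders.score
eve | 40 | green | 40 | 5
After SELECT (1 rows):
orders.score
5
After ORDER BY (1 rows):
orders.score
5

== RESULT ==
orders.score
5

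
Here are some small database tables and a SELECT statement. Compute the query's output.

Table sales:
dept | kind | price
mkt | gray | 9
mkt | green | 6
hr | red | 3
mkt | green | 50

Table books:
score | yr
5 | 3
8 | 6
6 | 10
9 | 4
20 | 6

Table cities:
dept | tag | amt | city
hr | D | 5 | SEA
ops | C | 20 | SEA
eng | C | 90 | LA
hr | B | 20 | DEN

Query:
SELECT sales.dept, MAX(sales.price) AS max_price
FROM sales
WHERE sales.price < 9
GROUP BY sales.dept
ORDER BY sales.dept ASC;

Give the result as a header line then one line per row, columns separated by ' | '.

== RESULT ==
sales.dept | max_price
hr | 3
mkt | 6

Derivation:
After WHERE (2 rows):
sales.dept | sales.kind | sales.price
mkt | green | 6
hr | red | 3
After GROUP BY (2 rows):
sales.dept | max_price
mkt | 6
hr | 3
After ORDER BY (2 rows):
sales.dept | max_price
hr | 3
mkt | 6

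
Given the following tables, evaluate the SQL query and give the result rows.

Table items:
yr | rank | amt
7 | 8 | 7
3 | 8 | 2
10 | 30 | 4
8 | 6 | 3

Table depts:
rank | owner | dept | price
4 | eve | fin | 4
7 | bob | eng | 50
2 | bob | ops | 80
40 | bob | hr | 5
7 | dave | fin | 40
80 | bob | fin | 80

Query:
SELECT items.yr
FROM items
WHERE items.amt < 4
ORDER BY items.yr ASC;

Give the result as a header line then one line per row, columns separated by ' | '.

After WHERE (2 rows):
items.yr | items.rank | items.amt
3 | 8 | 2
8 | 6 | 3
After SELECT (2 rows):
items.yr
3
8
After ORDER BY (2 rows):
items.yr
3
8

== RESULT ==
items.yr
3
8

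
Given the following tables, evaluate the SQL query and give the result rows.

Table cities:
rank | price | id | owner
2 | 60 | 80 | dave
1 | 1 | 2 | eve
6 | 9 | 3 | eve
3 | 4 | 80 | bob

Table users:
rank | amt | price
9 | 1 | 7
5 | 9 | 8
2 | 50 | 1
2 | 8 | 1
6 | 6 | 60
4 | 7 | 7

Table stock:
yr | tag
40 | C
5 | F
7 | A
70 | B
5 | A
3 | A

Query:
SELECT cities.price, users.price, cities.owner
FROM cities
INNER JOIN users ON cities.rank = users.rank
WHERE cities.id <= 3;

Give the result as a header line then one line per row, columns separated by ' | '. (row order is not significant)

== RESULT ==
cities.price | users.price | cities.owner
9 | 60 | eve

Derivation:
After JOIN users (3 rows):
cities.rank | cities.price | cities.id | cities.owner | users.rank | users.amt | users.price
2 | 60 | 80 | dave | 2 | 50 | 1
2 | 60 | 80 | dave | 2 | 8 | 1
6 | 9 | 3 | eve | 6 | 6 | 60
After WHERE (1 rows):
cities.rank | cities.price | cities.id | cities.owner | users.rank | users.amt | users.price
6 | 9 | 3 | eve | 6 | 6 | 60
After SELECT (1 rows):
cities.price | users.price | cities.owner
9 | 60 | eve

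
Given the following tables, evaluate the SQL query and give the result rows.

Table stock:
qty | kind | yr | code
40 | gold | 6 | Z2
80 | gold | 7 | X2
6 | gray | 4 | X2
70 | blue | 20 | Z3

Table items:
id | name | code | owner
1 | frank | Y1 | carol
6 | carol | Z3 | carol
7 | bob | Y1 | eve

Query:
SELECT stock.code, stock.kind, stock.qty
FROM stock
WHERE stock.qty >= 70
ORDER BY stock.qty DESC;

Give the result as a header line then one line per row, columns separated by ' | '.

After WHERE (2 rows):
stock.qty | stock.kind | stock.yr | stock.code
80 | gold | 7 | X2
70 | blue | 20 | Z3
After SELECT (2 rows):
stock.code | stock.kind | stock.qty
X2 | gold | 80
Z3 | blue | 70
After ORDER BY (2 rows):
stock.code | stock.kind | stock.qty
X2 | gold | 80
Z3 | blue | 70

== RESULT ==
stock.code | stock.kind | stock.qty
X2 | gold | 80
Z3 | blue | 70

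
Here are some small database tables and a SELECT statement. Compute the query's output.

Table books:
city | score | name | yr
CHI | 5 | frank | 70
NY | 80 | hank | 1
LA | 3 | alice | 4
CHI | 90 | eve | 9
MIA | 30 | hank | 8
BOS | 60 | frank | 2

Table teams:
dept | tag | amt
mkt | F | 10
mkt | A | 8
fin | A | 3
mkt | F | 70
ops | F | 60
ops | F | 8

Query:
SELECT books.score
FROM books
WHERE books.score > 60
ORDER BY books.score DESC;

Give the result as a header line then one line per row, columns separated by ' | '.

== RESULT ==
books.score
90
80

Derivation:
After WHERE (2 rows):
books.city | books.score | books.name | books.yr
NY | 80 | hank | 1
CHI | 90 | eve | 9
After SELECT (2 rows):
books.score
80
90
After ORDER BY (2 rows):
books.score
90
80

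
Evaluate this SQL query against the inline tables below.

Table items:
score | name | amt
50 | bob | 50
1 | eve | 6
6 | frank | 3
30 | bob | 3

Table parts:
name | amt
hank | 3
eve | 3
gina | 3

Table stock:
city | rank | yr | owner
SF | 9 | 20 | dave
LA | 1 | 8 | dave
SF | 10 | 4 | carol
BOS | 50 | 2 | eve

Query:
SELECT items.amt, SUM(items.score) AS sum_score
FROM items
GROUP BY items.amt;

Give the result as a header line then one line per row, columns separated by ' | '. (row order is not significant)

== RESULT ==
items.amt | sum_score
50 | 50
6 | 1
3 | 36

Derivation:
After GROUP BY (3 rows):
items.amt | sum_score
50 | 50
6 | 1
3 | 36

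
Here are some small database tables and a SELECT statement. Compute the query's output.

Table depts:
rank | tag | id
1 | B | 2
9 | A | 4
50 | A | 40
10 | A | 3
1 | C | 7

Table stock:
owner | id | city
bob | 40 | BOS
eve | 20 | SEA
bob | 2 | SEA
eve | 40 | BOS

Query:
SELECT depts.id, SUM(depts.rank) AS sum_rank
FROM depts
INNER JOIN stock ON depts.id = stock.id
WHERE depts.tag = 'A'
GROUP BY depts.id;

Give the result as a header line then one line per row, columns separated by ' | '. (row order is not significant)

== RESULT ==
depts.id | sum_rank
40 | 100

Derivation:
After JOIN stock (3 rows):
depts.rank | depts.tag | depts.id | stock.owner | stock.id | stock.city
1 | B | 2 | bob | 2 | SEA
50 | A | 40 | bob | 40 | BOS
50 | A | 40 | eve | 40 | BOS
After WHERE (2 rows):
depts.rank | depts.tag | depts.id | stock.owner | stock.id | stock.city
50 | A | 40 | bob | 40 | BOS
50 | A | 40 | eve | 40 | BOS
After GROUP BY (1 rows):
depts.id | sum_rank
40 | 100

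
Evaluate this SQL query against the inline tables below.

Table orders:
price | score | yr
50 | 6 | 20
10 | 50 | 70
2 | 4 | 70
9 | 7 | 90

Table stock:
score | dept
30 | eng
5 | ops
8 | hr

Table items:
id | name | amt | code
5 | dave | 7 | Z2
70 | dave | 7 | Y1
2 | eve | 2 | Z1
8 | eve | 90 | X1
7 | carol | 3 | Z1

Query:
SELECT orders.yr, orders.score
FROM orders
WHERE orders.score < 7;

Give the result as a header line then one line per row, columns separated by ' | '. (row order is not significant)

== RESULT ==
orders.yr | orders.score
20 | 6
70 | 4

Derivation:
After WHERE (2 rows):
orders.price | orders.score | orders.yr
50 | 6 | 20
2 | 4 | 70
After SELECT (2 rows):
orders.yr | orders.score
20 | 6
70 | 4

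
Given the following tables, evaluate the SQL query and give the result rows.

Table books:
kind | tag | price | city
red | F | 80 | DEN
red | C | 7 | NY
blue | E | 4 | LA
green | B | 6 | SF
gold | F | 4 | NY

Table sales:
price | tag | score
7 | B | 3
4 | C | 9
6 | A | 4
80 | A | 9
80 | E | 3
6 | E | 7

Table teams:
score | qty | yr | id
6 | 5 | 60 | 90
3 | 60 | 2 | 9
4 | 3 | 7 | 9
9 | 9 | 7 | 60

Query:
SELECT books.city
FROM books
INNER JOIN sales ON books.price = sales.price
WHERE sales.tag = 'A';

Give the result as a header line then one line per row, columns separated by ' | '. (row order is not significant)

After JOIN sales (7 rows):
books.kind | books.tag | books.price | books.city | sales.price | sales.tag | sales.score
red | F | 80 | DEN | 80 | A | 9
red | F | 80 | DEN | 80 | E | 3
red | C | 7 | NY | 7 | B | 3
blue | E | 4 | LA | 4 | C | 9
green | B | 6 | SF | 6 | A | 4
green | B | 6 | SF | 6 | E | 7
gold | F | 4 | NY | 4 | C | 9
After WHERE (2 rows):
books.kind | books.tag | books.price | books.city | sales.price | sales.tag | sales.score
red | F | 80 | DEN | 80 | A | 9
green | B | 6 | SF | 6 | A | 4
After SELECT (2 rows):
books.city
DEN
SF

== RESULT ==
books.city
DEN
SF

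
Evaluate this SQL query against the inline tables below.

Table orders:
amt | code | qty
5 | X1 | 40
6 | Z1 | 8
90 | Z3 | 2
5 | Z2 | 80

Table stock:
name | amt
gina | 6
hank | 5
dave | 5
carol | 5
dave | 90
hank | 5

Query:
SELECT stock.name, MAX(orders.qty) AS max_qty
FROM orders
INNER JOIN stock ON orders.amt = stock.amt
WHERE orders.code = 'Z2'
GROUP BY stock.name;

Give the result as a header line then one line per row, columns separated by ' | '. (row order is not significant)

After JOIN stock (10 rows):
orders.amt | orders.code | orders.qty | stock.name | stock.amt
5 | X1 | 40 | hank | 5
5 | X1 | 40 | dave | 5
5 | X1 | 40 | carol | 5
5 | X1 | 40 | hank | 5
6 | Z1 | 8 | gina | 6
90 | Z3 | 2 | dave | 90
5 | Z2 | 80 | hank | 5
5 | Z2 | 80 | dave | 5
5 | Z2 | 80 | carol | 5
5 | Z2 | 80 | hank | 5
After WHERE (4 rows):
orders.amt | orders.code | orders.qty | stock.name | stock.amt
5 | Z2 | 80 | hank | 5
5 | Z2 | 80 | dave | 5
5 | Z2 | 80 | carol | 5
5 | Z2 | 80 | hank | 5
After GROUP BY (3 rows):
stock.name | max_qty
hank | 80
dave | 80
carol | 80

== RESULT ==
stock.name | max_qty
hank | 80
dave | 80
carol | 80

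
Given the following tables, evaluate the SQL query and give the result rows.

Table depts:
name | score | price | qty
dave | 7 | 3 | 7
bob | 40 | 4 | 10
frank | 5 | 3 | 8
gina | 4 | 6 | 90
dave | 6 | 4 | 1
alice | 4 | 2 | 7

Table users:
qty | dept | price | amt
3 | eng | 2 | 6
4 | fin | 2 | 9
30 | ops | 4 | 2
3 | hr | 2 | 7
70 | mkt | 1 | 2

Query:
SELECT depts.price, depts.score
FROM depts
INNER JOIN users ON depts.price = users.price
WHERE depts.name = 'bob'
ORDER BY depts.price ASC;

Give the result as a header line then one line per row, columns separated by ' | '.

After JOIN users (5 rows):
depts.name | depts.score | depts.price | depts.qty | users.qty | users.dept | users.price | users.amt
bob | 40 | 4 | 10 | 30 | ops | 4 | 2
dave | 6 | 4 | 1 | 30 | ops | 4 | 2
alice | 4 | 2 | 7 | 3 | eng | 2 | 6
alice | 4 | 2 | 7 | 4 | fin | 2 | 9
alice | 4 | 2 | 7 | 3 | hr | 2 | 7
After WHERE (1 rows):
depts.name | depts.score | depts.price | depts.qty | users.qty | users.dept | users.price | users.amt
bob | 40 | 4 | 10 | 30 | ops | 4 | 2
After SELECT (1 rows):
depts.price | depts.score
4 | 40
After ORDER BY (1 rows):
depts.price | depts.score
4 | 40

== RESULT ==
depts.price | depts.score
4 | 40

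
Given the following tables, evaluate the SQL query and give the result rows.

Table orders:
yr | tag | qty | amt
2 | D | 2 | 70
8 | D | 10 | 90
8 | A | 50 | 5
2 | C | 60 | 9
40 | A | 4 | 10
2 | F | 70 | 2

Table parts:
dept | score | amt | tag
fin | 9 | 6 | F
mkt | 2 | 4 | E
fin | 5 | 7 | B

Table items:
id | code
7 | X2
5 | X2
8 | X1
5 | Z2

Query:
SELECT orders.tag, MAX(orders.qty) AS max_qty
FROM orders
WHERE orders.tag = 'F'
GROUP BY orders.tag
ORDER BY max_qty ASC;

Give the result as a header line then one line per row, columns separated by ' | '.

== RESULT ==
orders.tag | max_qty
F | 70

Derivation:
After WHERE (1 rows):
orders.yr | orders.tag | orders.qty | orders.amt
2 | F | 70 | 2
After GROUP BY (1 rows):
orders.tag | max_qty
F | 70
After ORDER BY (1 rows):
orders.tag | max_qty
F | 70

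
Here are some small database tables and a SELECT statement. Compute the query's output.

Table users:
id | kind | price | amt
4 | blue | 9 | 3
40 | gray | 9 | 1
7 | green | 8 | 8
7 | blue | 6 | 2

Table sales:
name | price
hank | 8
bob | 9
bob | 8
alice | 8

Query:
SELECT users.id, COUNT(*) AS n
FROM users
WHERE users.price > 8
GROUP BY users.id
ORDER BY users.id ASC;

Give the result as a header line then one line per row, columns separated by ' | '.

== RESULT ==
users.id | n
4 | 1
40 | 1

Derivation:
After WHERE (2 rows):
users.id | users.kind | users.price | users.amt
4 | blue | 9 | 3
40 | gray | 9 | 1
After GROUP BY (2 rows):
users.id | n
4 | 1
40 | 1
After ORDER BY (2 rows):
users.id | n
4 | 1
40 | 1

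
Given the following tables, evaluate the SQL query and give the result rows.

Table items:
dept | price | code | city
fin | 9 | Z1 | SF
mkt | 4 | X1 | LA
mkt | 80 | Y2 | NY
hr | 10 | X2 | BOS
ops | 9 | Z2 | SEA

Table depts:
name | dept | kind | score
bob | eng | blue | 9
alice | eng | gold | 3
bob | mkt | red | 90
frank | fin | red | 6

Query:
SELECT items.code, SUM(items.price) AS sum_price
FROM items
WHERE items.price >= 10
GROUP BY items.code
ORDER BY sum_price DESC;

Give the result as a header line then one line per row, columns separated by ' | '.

== RESULT ==
items.code | sum_price
Y2 | 80
X2 | 10

Derivation:
After WHERE (2 rows):
items.dept | items.price | items.code | items.city
mkt | 80 | Y2 | NY
hr | 10 | X2 | BOS
After GROUP BY (2 rows):
items.code | sum_price
Y2 | 80
X2 | 10
After ORDER BY (2 rows):
items.code | sum_price
Y2 | 80
X2 | 10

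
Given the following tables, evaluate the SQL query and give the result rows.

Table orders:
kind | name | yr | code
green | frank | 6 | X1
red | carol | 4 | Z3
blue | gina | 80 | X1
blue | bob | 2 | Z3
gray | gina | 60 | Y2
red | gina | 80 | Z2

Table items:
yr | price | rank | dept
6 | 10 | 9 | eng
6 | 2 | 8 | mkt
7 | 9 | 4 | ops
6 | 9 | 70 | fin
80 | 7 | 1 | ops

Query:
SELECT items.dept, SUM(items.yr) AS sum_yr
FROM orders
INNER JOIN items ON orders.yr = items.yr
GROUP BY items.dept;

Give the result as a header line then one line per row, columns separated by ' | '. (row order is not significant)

== RESULT ==
items.dept | sum_yr
eng | 6
mkt | 6
fin | 6
ops | 160

Derivation:
After JOIN items (5 rows):
orders.kind | orders.name | orders.yr | orders.code | items.yr | items.price | items.rank | items.dept
green | frank | 6 | X1 | 6 | 10 | 9 | eng
green | frank | 6 | X1 | 6 | 2 | 8 | mkt
green | frank | 6 | X1 | 6 | 9 | 70 | fin
blue | gina | 80 | X1 | 80 | 7 | 1 | ops
red | gina | 80 | Z2 | 80 | 7 | 1 | ops
After GROUP BY (4 rows):
items.dept | sum_yr
eng | 6
mkt | 6
fin | 6
ops | 160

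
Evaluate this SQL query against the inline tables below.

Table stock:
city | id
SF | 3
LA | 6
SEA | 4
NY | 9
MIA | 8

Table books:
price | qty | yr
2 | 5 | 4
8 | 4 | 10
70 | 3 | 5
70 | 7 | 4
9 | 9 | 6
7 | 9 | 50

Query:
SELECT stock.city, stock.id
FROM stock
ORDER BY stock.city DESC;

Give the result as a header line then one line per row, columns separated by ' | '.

After SELECT (5 rows):
stock.city | stock.id
SF | 3
LA | 6
SEA | 4
NY | 9
MIA | 8
After ORDER BY (5 rows):
stock.city | stock.id
SF | 3
SEA | 4
NY | 9
MIA | 8
LA | 6

== RESULT ==
stock.city | stock.id
SF | 3
SEA | 4
NY | 9
MIA | 8
LA | 6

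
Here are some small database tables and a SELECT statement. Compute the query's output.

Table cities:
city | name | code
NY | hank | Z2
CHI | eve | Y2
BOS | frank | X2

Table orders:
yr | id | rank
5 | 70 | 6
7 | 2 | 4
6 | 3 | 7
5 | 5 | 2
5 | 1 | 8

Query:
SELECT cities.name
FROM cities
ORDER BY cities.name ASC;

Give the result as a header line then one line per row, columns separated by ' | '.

After SELECT (3 rows):
cities.name
hank
eve
frank
After ORDER BY (3 rows):
cities.name
eve
frank
hank

== RESULT ==
cities.name
eve
frank
hank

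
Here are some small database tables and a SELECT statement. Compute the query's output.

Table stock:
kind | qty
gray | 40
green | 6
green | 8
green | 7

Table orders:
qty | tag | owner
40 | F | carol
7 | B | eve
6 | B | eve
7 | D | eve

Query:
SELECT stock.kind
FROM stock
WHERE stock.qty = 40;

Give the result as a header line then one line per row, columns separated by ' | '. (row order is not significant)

After WHERE (1 rows):
stock.kind | stock.qty
gray | 40
After SELECT (1 rows):
stock.kind
gray

== RESULT ==
stock.kind
gray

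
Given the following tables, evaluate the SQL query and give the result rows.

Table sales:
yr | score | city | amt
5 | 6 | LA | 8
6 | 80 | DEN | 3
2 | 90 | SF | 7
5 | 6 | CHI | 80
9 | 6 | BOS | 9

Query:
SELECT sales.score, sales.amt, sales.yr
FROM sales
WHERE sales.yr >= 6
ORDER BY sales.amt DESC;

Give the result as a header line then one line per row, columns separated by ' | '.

After WHERE (2 rows):
sales.yr | sales.score | sales.city | sales.amt
6 | 80 | DEN | 3
9 | 6 | BOS | 9
After SELECT (2 rows):
sales.score | sales.amt | sales.yr
80 | 3 | 6
6 | 9 | 9
After ORDER BY (2 rows):
sales.score | sales.amt | sales.yr
6 | 9 | 9
80 | 3 | 6

== RESULT ==
sales.score | sales.amt | sales.yr
6 | 9 | 9
80 | 3 | 6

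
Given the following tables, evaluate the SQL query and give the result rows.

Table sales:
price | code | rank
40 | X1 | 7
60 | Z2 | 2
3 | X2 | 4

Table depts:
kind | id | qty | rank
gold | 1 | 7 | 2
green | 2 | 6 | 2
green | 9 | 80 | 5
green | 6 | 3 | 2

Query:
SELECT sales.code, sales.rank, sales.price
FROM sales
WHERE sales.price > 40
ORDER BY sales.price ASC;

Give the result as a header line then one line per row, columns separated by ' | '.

After WHERE (1 rows):
sales.price | sales.code | sales.rank
60 | Z2 | 2
After SELECT (1 rows):
sales.code | sales.rank | sales.price
Z2 | 2 | 60
After ORDER BY (1 rows):
sales.code | sales.rank | sales.price
Z2 | 2 | 60

== RESULT ==
sales.code | sales.rank | sales.price
Z2 | 2 | 60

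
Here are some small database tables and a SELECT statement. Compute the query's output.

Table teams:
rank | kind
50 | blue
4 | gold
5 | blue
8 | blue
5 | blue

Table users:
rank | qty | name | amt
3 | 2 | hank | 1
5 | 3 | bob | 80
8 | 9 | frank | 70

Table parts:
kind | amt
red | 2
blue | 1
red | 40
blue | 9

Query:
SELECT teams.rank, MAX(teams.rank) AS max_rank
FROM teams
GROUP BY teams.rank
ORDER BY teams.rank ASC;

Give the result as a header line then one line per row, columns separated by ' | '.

After GROUP BY (4 rows):
teams.rank | max_rank
50 | 50
4 | 4
5 | 5
8 | 8
After ORDER BY (4 rows):
teams.rank | max_rank
4 | 4
5 | 5
8 | 8
50 | 50

== RESULT ==
teams.rank | max_rank
4 | 4
5 | 5
8 | 8
50 | 50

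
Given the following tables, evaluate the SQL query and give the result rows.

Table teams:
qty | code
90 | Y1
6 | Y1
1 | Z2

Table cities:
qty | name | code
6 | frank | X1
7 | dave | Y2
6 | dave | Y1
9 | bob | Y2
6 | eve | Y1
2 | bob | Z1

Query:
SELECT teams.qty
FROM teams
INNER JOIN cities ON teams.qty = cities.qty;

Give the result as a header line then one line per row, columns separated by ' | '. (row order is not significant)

== RESULT ==
teams.qty
6
6
6

Derivation:
After JOIN cities (3 rows):
teams.qty | teams.code | cities.qty | cities.name | cities.code
6 | Y1 | 6 | frank | X1
6 | Y1 | 6 | dave | Y1
6 | Y1 | 6 | eve | Y1
After SELECT (3 rows):
teams.qty
6
6
6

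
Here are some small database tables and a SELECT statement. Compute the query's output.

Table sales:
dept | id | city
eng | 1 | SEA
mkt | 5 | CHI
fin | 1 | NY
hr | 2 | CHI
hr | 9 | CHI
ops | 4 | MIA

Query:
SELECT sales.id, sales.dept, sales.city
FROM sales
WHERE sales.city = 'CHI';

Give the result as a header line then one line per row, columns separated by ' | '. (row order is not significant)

== RESULT ==
sales.id | sales.dept | sales.city
5 | mkt | CHI
2 | hr | CHI
9 | hr | CHI

Derivation:
After WHERE (3 rows):
sales.dept | sales.id | sales.city
mkt | 5 | CHI
hr | 2 | CHI
hr | 9 | CHI
After SELECT (3 rows):
sales.id | sales.dept | sales.city
5 | mkt | CHI
2 | hr | CHI
9 | hr | CHI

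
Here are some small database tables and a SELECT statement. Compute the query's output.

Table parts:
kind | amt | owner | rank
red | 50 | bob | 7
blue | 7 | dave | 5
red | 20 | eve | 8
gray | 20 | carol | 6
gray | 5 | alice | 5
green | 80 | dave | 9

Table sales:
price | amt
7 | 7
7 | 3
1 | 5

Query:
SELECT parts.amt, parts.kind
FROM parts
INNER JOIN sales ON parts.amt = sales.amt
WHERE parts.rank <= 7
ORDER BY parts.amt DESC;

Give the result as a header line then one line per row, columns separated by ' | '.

== RESULT ==
parts.amt | parts.kind
7 | blue
5 | gray

Derivation:
After JOIN sales (2 rows):
parts.kind | parts.amt | parts.owner | parts.rank | sales.price | sales.amt
blue | 7 | dave | 5 | 7 | 7
gray | 5 | alice | 5 | 1 | 5
After WHERE (2 rows):
parts.kind | parts.amt | parts.owner | parts.rank | sales.price | sales.amt
blue | 7 | dave | 5 | 7 | 7
gray | 5 | alice | 5 | 1 | 5
After SELECT (2 rows):
parts.amt | parts.kind
7 | blue
5 | gray
After ORDER BY (2 rows):
parts.amt | parts.kind
7 | blue
5 | gray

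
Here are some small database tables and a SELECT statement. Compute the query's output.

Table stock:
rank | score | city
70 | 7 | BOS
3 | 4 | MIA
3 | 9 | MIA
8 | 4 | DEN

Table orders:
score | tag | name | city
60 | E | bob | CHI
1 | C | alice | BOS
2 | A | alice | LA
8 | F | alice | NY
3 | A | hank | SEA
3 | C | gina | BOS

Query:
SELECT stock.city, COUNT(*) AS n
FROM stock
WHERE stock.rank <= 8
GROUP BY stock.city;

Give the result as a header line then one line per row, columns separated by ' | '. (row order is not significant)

== RESULT ==
stock.city | n
MIA | 2
DEN | 1

Derivation:
After WHERE (3 rows):
stock.rank | stock.score | stock.city
3 | 4 | MIA
3 | 9 | MIA
8 | 4 | DEN
After GROUP BY (2 rows):
stock.city | n
MIA | 2
DEN | 1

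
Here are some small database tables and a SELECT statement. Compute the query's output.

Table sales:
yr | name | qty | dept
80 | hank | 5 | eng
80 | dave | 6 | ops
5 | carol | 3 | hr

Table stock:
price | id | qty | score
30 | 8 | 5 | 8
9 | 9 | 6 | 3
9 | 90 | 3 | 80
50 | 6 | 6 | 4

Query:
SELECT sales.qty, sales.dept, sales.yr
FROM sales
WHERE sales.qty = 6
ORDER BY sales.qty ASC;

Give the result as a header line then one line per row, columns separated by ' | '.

== RESULT ==
sales.qty | sales.dept | sales.yr
6 | ops | 80

Derivation:
After WHERE (1 rows):
sales.yr | sales.name | sales.qty | sales.dept
80 | dave | 6 | ops
After SELECT (1 rows):
sales.qty | sales.dept | sales.yr
6 | ops | 80
After ORDER BY (1 rows):
sales.qty | sales.dept | sales.yr
6 | ops | 80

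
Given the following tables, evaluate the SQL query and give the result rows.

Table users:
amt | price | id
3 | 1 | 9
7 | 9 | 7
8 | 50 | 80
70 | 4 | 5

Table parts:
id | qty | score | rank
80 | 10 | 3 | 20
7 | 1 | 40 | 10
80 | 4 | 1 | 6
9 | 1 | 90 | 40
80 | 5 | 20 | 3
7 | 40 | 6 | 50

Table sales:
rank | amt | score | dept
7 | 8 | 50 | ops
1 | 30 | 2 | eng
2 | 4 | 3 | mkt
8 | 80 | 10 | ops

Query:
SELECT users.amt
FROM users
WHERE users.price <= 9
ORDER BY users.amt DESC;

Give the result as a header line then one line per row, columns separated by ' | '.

== RESULT ==
users.amt
70
7
3

Derivation:
After WHERE (3 rows):
users.amt | users.price | users.id
3 | 1 | 9
7 | 9 | 7
70 | 4 | 5
After SELECT (3 rows):
users.amt
3
7
70
After ORDER BY (3 rows):
users.amt
70
7
3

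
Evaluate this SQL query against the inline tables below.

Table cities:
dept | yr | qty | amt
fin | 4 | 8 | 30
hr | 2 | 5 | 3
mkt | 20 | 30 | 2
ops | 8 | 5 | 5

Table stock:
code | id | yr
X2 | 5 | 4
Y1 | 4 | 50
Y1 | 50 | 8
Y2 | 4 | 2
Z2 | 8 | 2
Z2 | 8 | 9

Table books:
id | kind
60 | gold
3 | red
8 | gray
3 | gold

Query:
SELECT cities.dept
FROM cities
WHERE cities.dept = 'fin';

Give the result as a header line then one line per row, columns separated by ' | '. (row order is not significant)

After WHERE (1 rows):
cities.dept | cities.yr | cities.qty | cities.amt
fin | 4 | 8 | 30
After SELECT (1 rows):
cities.dept
fin

== RESULT ==
cities.dept
fin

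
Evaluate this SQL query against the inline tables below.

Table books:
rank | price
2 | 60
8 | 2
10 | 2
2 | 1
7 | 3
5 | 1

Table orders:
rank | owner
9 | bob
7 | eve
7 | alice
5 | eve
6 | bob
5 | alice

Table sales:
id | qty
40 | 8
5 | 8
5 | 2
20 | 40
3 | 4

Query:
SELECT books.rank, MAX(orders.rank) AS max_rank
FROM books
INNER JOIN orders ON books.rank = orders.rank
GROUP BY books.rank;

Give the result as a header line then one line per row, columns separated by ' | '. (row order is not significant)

After JOIN orders (4 rows):
books.rank | books.price | orders.rank | orders.owner
7 | 3 | 7 | eve
7 | 3 | 7 | alice
5 | 1 | 5 | eve
5 | 1 | 5 | alice
After GROUP BY (2 rows):
books.rank | max_rank
7 | 7
5 | 5

== RESULT ==
books.rank | max_rank
7 | 7
5 | 5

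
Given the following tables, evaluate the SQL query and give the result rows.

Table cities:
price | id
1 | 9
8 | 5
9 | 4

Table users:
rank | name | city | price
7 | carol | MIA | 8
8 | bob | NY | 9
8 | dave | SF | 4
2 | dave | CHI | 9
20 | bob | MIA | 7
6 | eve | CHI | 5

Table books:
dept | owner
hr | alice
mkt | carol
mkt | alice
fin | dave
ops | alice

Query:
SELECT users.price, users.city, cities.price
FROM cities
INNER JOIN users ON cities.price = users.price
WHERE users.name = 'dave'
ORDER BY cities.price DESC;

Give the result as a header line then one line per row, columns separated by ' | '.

== RESULT ==
users.price | users.city | cities.price
9 | CHI | 9

Derivation:
After JOIN users (3 rows):
cities.price | cities.id | users.rank | users.name | users.city | users.price
8 | 5 | 7 | carol | MIA | 8
9 | 4 | 8 | bob | NY | 9
9 | 4 | 2 | dave | CHI | 9
After WHERE (1 rows):
cities.price | cities.id | users.rank | users.name | users.city | users.price
9 | 4 | 2 | dave | CHI | 9
After SELECT (1 rows):
users.price | users.city | cities.price
9 | CHI | 9
After ORDER BY (1 rows):
users.price | users.city | cities.price
9 | CHI | 9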